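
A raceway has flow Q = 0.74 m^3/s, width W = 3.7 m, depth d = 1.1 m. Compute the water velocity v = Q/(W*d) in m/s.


Cross-sectional area = W * d = 3.7 * 1.1 = 4.07 m^2
Velocity = Q / A = 0.74 / 4.07 = 0.181818 m/s

0.181818 m/s


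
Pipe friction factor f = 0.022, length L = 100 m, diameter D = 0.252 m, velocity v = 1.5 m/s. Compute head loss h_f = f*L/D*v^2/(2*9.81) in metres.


v^2 = 1.5^2 = 2.25 m^2/s^2
L/D = 100/0.252 = 396.8254
h_f = f*(L/D)*v^2/(2g) = 0.022 * 396.8254 * 2.25 / 19.62 = 1.00116 m

1.00116 m


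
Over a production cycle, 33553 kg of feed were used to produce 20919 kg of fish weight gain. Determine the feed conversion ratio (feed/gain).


FCR = feed consumed / weight gained
FCR = 33553 kg / 20919 kg = 1.60395

1.60395


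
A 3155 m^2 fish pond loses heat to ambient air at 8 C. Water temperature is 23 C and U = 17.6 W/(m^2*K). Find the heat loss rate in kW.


Temperature difference dT = 23 - 8 = 15 K
Heat loss (W) = U * A * dT = 17.6 * 3155 * 15 = 832920 W
Convert to kW: 832920 / 1000 = 832.92 kW

832.92 kW


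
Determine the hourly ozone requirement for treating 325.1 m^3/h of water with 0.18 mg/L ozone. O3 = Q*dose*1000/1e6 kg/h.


O3 demand (mg/h) = Q * dose * 1000 = 325.1 * 0.18 * 1000 = 58518 mg/h
Convert mg to kg: 58518 / 1e6 = 0.058518 kg/h

0.058518 kg/h


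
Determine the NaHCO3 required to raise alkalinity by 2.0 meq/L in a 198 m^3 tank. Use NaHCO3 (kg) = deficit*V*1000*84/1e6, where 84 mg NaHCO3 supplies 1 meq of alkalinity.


Tank volume in L = 198 m^3 * 1000 = 198000 L
Total meq required = 2.0 meq/L * 198000 L = 396000 meq
NaHCO3 mass = 396000 meq * 84 mg/meq / 1e6 = 33.264 kg

33.264 kg


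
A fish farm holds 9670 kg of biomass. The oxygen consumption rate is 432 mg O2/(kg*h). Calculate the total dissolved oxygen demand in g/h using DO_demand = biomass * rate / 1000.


Total O2 consumption (mg/h) = 9670 kg * 432 mg/(kg*h) = 4177440 mg/h
Convert to g/h: 4177440 / 1000 = 4177.44 g/h

4177.44 g/h


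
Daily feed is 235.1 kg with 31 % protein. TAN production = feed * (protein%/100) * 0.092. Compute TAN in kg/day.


Protein in feed = 235.1 * 31/100 = 72.881 kg/day
TAN = protein * 0.092 = 72.881 * 0.092 = 6.705052 kg/day

6.705052 kg/day


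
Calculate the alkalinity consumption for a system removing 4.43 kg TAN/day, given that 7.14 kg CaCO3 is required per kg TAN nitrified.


Alkalinity factor: 7.14 kg CaCO3 consumed per kg TAN nitrified
alk = 4.43 kg TAN * 7.14 = 31.6302 kg CaCO3/day

31.6302 kg CaCO3/day


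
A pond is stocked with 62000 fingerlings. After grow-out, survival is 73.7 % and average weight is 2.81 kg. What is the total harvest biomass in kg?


Survivors = 62000 * 73.7/100 = 45694 fish
Harvest biomass = survivors * W_f = 45694 * 2.81 = 128400.14 kg

128400.14 kg


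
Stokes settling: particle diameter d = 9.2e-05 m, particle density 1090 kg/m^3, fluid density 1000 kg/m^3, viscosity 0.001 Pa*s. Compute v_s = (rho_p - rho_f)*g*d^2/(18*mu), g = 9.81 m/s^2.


Density difference: rho_p - rho_f = 1090 - 1000 = 90 kg/m^3
d^2 = (9.2e-05)^2 = 8.464e-09 m^2
Numerator = (rho_p - rho_f) * g * d^2 = 90 * 9.81 * 8.464e-09 = 7.4728656e-06
Denominator = 18 * mu = 18 * 0.001 = 0.018
v_s = 7.4728656e-06 / 0.018 = 4.15159e-04 m/s
Check: Re = rho_f * v_s * d / mu = 1000 * 4.15159e-04 * 9.2e-05 / 0.001 = 0.0382 < 1, so Stokes' law applies.

4.15159e-04 m/s


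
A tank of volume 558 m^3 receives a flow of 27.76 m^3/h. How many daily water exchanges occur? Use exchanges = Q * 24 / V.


Daily flow volume = 27.76 m^3/h * 24 h = 666.24 m^3/day
Exchanges = daily flow / tank volume = 666.24 / 558 = 1.19398 exchanges/day

1.19398 exchanges/day


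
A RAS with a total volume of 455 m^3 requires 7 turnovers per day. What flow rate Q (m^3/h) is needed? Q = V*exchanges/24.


Daily recirculation volume = 455 m^3 * 7 = 3185 m^3/day
Flow rate Q = daily volume / 24 h = 3185 / 24 = 132.708 m^3/h

132.708 m^3/h


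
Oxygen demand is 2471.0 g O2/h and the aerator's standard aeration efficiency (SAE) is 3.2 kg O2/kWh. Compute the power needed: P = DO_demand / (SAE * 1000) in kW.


SAE in g O2/kWh = 3.2 * 1000 = 3200 g/kWh
P = DO_demand / SAE_g = 2471.0 / 3200 = 0.772188 kW

0.772188 kW


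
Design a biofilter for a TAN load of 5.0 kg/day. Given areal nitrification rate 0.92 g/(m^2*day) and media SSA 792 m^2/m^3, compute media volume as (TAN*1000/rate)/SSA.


A = 5.0*1000 / 0.92 = 5434.7826 m^2
V = 5434.7826 / 792 = 6.8621

6.8621 m^3


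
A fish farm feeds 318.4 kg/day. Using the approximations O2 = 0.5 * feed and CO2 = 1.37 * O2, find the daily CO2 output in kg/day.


O2 = 318.4 * 0.5 = 159.2
CO2 = 159.2 * 1.37 = 218.104

218.104 kg/day


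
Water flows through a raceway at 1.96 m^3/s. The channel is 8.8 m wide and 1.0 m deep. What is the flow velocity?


Cross-sectional area = W * d = 8.8 * 1.0 = 8.8 m^2
Velocity = Q / A = 1.96 / 8.8 = 0.222727 m/s

0.222727 m/s


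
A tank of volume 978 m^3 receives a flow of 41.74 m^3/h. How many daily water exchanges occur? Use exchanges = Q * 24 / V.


Daily flow volume = 41.74 m^3/h * 24 h = 1001.76 m^3/day
Exchanges = daily flow / tank volume = 1001.76 / 978 = 1.02429 exchanges/day

1.02429 exchanges/day


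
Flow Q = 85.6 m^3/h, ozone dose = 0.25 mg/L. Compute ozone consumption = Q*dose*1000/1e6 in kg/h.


O3 demand (mg/h) = Q * dose * 1000 = 85.6 * 0.25 * 1000 = 21400 mg/h
Convert mg to kg: 21400 / 1e6 = 0.0214 kg/h

0.0214 kg/h


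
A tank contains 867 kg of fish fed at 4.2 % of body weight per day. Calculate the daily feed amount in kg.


Feeding rate fraction = 4.2% / 100 = 0.042
Daily feed = 867 kg * 0.042 = 36.414 kg/day

36.414 kg/day


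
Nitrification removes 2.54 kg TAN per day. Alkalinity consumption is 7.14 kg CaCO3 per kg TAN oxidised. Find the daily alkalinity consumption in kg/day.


Alkalinity factor: 7.14 kg CaCO3 consumed per kg TAN nitrified
alk = 2.54 kg TAN * 7.14 = 18.1356 kg CaCO3/day

18.1356 kg CaCO3/day


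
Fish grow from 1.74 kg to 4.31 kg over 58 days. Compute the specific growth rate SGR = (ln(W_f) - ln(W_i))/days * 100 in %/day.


ln(W_f) = ln(4.31) = 1.4609379
ln(W_i) = ln(1.74) = 0.55388511
ln(W_f) - ln(W_i) = 1.4609379 - 0.55388511 = 0.90705279
SGR = 0.90705279 / 58 * 100 = 1.56388 %/day

1.56388 %/day


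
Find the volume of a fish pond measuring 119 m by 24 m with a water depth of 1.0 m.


Base area = L * W = 119 * 24 = 2856 m^2
Volume = area * depth = 2856 * 1.0 = 2856 m^3

2856 m^3


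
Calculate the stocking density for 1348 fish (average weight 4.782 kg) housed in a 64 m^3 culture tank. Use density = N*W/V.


Total biomass = 1348 fish * 4.782 kg = 6446.136 kg
Density = total biomass / volume = 6446.136 / 64 = 100.721 kg/m^3

100.721 kg/m^3


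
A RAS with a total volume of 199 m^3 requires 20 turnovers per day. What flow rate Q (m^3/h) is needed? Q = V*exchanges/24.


Daily recirculation volume = 199 m^3 * 20 = 3980 m^3/day
Flow rate Q = daily volume / 24 h = 3980 / 24 = 165.833 m^3/h

165.833 m^3/h


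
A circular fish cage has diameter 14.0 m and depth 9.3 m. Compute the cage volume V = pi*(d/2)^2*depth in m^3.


r = d/2 = 14.0/2 = 7 m
Base area = pi*r^2 = pi*7^2 = 153.93804 m^2
Volume = 153.93804 * 9.3 = 1431.62 m^3

1431.62 m^3


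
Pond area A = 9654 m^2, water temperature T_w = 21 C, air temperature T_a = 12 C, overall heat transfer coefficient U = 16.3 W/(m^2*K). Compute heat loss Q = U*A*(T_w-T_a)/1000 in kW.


Temperature difference dT = 21 - 12 = 9 K
Heat loss (W) = U * A * dT = 16.3 * 9654 * 9 = 1416241.8 W
Convert to kW: 1416241.8 / 1000 = 1416.2418 kW

1416.2418 kW


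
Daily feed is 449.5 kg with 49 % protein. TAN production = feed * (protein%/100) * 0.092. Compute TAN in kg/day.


Protein in feed = 449.5 * 49/100 = 220.255 kg/day
TAN = protein * 0.092 = 220.255 * 0.092 = 20.26346 kg/day

20.26346 kg/day


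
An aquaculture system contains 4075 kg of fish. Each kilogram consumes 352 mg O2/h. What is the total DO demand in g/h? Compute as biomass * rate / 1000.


Total O2 consumption (mg/h) = 4075 kg * 352 mg/(kg*h) = 1434400 mg/h
Convert to g/h: 1434400 / 1000 = 1434.4 g/h

1434.4 g/h


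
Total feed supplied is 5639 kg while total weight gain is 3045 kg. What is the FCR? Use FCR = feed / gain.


FCR = feed consumed / weight gained
FCR = 5639 kg / 3045 kg = 1.85189

1.85189


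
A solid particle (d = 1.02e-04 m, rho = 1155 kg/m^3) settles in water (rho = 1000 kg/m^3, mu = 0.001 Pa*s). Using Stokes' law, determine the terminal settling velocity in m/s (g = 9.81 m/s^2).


Density difference: rho_p - rho_f = 1155 - 1000 = 155 kg/m^3
d^2 = (1.02e-04)^2 = 1.0404e-08 m^2
Numerator = (rho_p - rho_f) * g * d^2 = 155 * 9.81 * 1.0404e-08 = 1.5819802e-05
Denominator = 18 * mu = 18 * 0.001 = 0.018
v_s = 1.5819802e-05 / 0.018 = 8.78878e-04 m/s
Check: Re = rho_f * v_s * d / mu = 1000 * 8.78878e-04 * 1.02e-04 / 0.001 = 0.0896 < 1, so Stokes' law applies.

8.78878e-04 m/s


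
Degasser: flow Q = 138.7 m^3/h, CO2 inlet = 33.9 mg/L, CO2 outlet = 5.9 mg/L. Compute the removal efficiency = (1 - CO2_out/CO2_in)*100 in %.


CO2_out / CO2_in = 5.9 / 33.9 = 0.1740413
Fraction remaining = 0.1740413
efficiency = (1 - 0.1740413) * 100 = 82.5959 %

82.5959 %


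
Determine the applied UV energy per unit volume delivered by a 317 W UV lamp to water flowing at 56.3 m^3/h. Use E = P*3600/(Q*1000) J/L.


Energy delivered per hour = 317 W * 3600 s = 1141200 J/h
Volume treated per hour = 56.3 m^3/h * 1000 = 56300 L/h
dose = 1141200 / 56300 = 20.27 J/L

20.27 J/L


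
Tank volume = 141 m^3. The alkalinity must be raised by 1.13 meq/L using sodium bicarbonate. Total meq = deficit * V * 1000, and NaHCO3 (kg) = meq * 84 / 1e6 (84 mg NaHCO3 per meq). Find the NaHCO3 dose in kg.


Tank volume in L = 141 m^3 * 1000 = 141000 L
Total meq required = 1.13 meq/L * 141000 L = 159330 meq
NaHCO3 mass = 159330 meq * 84 mg/meq / 1e6 = 13.3837 kg

13.3837 kg


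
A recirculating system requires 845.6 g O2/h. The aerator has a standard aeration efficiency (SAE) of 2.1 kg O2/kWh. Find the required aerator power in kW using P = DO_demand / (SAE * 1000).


SAE in g O2/kWh = 2.1 * 1000 = 2100 g/kWh
P = DO_demand / SAE_g = 845.6 / 2100 = 0.402667 kW

0.402667 kW


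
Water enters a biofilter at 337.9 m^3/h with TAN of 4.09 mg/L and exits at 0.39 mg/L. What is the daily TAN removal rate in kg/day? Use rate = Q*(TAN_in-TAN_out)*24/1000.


Concentration drop: TAN_in - TAN_out = 4.09 - 0.39 = 3.7 mg/L
Hourly TAN removed = Q * dTAN = 337.9 m^3/h * 3.7 mg/L = 1250.23 g/h  (m^3/h * mg/L = g/h)
Daily TAN removed = 1250.23 * 24 = 30005.52 g/day
Convert to kg/day: 30005.52 / 1000 = 30.00552 kg/day

30.00552 kg/day


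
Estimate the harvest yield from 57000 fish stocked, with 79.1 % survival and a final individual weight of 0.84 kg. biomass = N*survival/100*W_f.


Survivors = 57000 * 79.1/100 = 45087 fish
Harvest biomass = survivors * W_f = 45087 * 0.84 = 37873.08 kg

37873.08 kg


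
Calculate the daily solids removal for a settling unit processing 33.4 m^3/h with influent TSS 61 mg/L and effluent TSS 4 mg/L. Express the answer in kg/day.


Concentration drop: TSS_in - TSS_out = 61 - 4 = 57 mg/L
Hourly solids removed = Q * dTSS = 33.4 m^3/h * 57 mg/L = 1903.8 g/h  (m^3/h * mg/L = g/h)
Daily solids removed = 1903.8 * 24 = 45691.2 g/day
Convert g to kg: 45691.2 / 1000 = 45.6912 kg/day

45.6912 kg/day


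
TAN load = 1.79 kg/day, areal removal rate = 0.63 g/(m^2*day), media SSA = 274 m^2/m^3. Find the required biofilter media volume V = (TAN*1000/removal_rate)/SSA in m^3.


A = 1.79*1000 / 0.63 = 2841.2698 m^2
V = 2841.2698 / 274 = 10.3696

10.3696 m^3


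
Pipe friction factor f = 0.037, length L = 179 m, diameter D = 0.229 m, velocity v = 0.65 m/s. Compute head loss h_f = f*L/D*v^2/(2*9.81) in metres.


v^2 = 0.65^2 = 0.4225 m^2/s^2
L/D = 179/0.229 = 781.65939
h_f = f*(L/D)*v^2/(2g) = 0.037 * 781.65939 * 0.4225 / 19.62 = 0.622798 m

0.622798 m


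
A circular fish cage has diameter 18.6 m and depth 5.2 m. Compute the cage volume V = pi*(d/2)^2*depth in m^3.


r = d/2 = 18.6/2 = 9.3 m
Base area = pi*r^2 = pi*9.3^2 = 271.71635 m^2
Volume = 271.71635 * 5.2 = 1412.93 m^3

1412.93 m^3


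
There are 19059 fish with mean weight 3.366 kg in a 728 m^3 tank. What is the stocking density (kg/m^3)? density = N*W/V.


Total biomass = 19059 fish * 3.366 kg = 64152.594 kg
Density = total biomass / volume = 64152.594 / 728 = 88.1217 kg/m^3

88.1217 kg/m^3


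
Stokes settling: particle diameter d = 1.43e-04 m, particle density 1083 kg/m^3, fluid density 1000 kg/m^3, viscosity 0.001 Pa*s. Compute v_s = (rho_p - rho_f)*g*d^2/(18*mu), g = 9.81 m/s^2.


Density difference: rho_p - rho_f = 1083 - 1000 = 83 kg/m^3
d^2 = (1.43e-04)^2 = 2.0449e-08 m^2
Numerator = (rho_p - rho_f) * g * d^2 = 83 * 9.81 * 2.0449e-08 = 1.6650189e-05
Denominator = 18 * mu = 18 * 0.001 = 0.018
v_s = 1.6650189e-05 / 0.018 = 9.2501e-04 m/s
Check: Re = rho_f * v_s * d / mu = 1000 * 9.2501e-04 * 1.43e-04 / 0.001 = 0.132 < 1, so Stokes' law applies.

9.2501e-04 m/s


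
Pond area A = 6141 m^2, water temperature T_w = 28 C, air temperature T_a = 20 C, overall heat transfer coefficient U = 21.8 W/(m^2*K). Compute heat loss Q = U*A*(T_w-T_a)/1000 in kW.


Temperature difference dT = 28 - 20 = 8 K
Heat loss (W) = U * A * dT = 21.8 * 6141 * 8 = 1070990.4 W
Convert to kW: 1070990.4 / 1000 = 1070.9904 kW

1070.9904 kW


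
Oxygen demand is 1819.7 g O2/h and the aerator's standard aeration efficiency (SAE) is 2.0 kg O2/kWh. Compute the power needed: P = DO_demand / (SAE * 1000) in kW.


SAE in g O2/kWh = 2.0 * 1000 = 2000 g/kWh
P = DO_demand / SAE_g = 1819.7 / 2000 = 0.90985 kW

0.90985 kW


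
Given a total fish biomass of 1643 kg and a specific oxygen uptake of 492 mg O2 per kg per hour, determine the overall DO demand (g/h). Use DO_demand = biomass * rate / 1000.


Total O2 consumption (mg/h) = 1643 kg * 492 mg/(kg*h) = 808356 mg/h
Convert to g/h: 808356 / 1000 = 808.356 g/h

808.356 g/h


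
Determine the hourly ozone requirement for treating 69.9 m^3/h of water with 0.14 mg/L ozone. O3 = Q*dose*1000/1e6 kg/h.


O3 demand (mg/h) = Q * dose * 1000 = 69.9 * 0.14 * 1000 = 9786 mg/h
Convert mg to kg: 9786 / 1e6 = 0.009786 kg/h

0.009786 kg/h


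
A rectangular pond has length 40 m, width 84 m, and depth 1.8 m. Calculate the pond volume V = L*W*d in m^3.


Base area = L * W = 40 * 84 = 3360 m^2
Volume = area * depth = 3360 * 1.8 = 6048 m^3

6048 m^3


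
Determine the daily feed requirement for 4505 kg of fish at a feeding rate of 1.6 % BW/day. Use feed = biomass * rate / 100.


Feeding rate fraction = 1.6% / 100 = 0.016
Daily feed = 4505 kg * 0.016 = 72.08 kg/day

72.08 kg/day


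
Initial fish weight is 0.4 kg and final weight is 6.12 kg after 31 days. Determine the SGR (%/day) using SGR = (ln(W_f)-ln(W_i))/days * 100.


ln(W_f) = ln(6.12) = 1.8115621
ln(W_i) = ln(0.4) = -0.91629073
ln(W_f) - ln(W_i) = 1.8115621 - -0.91629073 = 2.7278528
SGR = 2.7278528 / 31 * 100 = 8.79953 %/day

8.79953 %/day


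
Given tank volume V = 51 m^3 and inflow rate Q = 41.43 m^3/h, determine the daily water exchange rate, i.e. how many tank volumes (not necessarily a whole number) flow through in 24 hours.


Daily flow volume = 41.43 m^3/h * 24 h = 994.32 m^3/day
Exchanges = daily flow / tank volume = 994.32 / 51 = 19.4965 exchanges/day

19.4965 exchanges/day


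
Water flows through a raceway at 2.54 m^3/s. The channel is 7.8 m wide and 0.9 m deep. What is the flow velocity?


Cross-sectional area = W * d = 7.8 * 0.9 = 7.02 m^2
Velocity = Q / A = 2.54 / 7.02 = 0.361823 m/s

0.361823 m/s


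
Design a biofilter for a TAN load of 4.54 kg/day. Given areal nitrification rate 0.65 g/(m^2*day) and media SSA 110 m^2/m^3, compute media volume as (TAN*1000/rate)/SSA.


A = 4.54*1000 / 0.65 = 6984.6154 m^2
V = 6984.6154 / 110 = 63.4965

63.4965 m^3


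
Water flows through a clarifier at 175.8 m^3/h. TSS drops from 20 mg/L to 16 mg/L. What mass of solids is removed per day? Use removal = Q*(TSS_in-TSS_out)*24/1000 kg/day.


Concentration drop: TSS_in - TSS_out = 20 - 16 = 4 mg/L
Hourly solids removed = Q * dTSS = 175.8 m^3/h * 4 mg/L = 703.2 g/h  (m^3/h * mg/L = g/h)
Daily solids removed = 703.2 * 24 = 16876.8 g/day
Convert g to kg: 16876.8 / 1000 = 16.8768 kg/day

16.8768 kg/day


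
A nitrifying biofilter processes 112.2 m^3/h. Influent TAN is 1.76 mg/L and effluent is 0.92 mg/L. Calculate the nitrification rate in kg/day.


Concentration drop: TAN_in - TAN_out = 1.76 - 0.92 = 0.84 mg/L
Hourly TAN removed = Q * dTAN = 112.2 m^3/h * 0.84 mg/L = 94.248 g/h  (m^3/h * mg/L = g/h)
Daily TAN removed = 94.248 * 24 = 2261.952 g/day
Convert to kg/day: 2261.952 / 1000 = 2.261952 kg/day

2.261952 kg/day


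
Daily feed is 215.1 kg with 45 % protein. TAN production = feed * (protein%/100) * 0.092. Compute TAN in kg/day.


Protein in feed = 215.1 * 45/100 = 96.795 kg/day
TAN = protein * 0.092 = 96.795 * 0.092 = 8.90514 kg/day

8.90514 kg/day


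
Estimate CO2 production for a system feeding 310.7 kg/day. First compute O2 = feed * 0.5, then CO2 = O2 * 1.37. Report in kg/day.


O2 = 310.7 * 0.5 = 155.35
CO2 = 155.35 * 1.37 = 212.8295

212.8295 kg/day


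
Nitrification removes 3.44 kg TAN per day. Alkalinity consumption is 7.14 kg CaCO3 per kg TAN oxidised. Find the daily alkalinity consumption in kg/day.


Alkalinity factor: 7.14 kg CaCO3 consumed per kg TAN nitrified
alk = 3.44 kg TAN * 7.14 = 24.5616 kg CaCO3/day

24.5616 kg CaCO3/day


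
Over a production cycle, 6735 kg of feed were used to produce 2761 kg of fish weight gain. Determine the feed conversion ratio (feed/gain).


FCR = feed consumed / weight gained
FCR = 6735 kg / 2761 kg = 2.43933

2.43933


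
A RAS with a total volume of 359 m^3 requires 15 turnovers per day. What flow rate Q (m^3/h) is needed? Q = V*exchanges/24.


Daily recirculation volume = 359 m^3 * 15 = 5385 m^3/day
Flow rate Q = daily volume / 24 h = 5385 / 24 = 224.375 m^3/h

224.375 m^3/h


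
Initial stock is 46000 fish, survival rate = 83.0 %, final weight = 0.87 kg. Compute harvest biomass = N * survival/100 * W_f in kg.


Survivors = 46000 * 83.0/100 = 38180 fish
Harvest biomass = survivors * W_f = 38180 * 0.87 = 33216.6 kg

33216.6 kg


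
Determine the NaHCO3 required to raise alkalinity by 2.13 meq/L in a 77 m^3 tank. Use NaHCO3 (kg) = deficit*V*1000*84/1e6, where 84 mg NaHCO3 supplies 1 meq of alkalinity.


Tank volume in L = 77 m^3 * 1000 = 77000 L
Total meq required = 2.13 meq/L * 77000 L = 164010 meq
NaHCO3 mass = 164010 meq * 84 mg/meq / 1e6 = 13.7768 kg

13.7768 kg


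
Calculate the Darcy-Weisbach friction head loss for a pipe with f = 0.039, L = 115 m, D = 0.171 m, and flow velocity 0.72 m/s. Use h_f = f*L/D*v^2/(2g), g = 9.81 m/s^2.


v^2 = 0.72^2 = 0.5184 m^2/s^2
L/D = 115/0.171 = 672.51462
h_f = f*(L/D)*v^2/(2g) = 0.039 * 672.51462 * 0.5184 / 19.62 = 0.692999 m

0.692999 m


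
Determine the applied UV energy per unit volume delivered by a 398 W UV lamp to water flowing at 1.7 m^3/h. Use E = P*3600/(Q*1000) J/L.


Energy delivered per hour = 398 W * 3600 s = 1432800 J/h
Volume treated per hour = 1.7 m^3/h * 1000 = 1700 L/h
dose = 1432800 / 1700 = 842.824 J/L

842.824 J/L


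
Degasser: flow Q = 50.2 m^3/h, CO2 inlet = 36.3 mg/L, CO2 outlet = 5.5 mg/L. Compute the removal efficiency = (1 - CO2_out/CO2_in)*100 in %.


CO2_out / CO2_in = 5.5 / 36.3 = 0.15151515
Fraction remaining = 0.15151515
efficiency = (1 - 0.15151515) * 100 = 84.8485 %

84.8485 %


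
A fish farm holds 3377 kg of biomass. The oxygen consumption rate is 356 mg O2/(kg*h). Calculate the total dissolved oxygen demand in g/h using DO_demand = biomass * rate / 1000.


Total O2 consumption (mg/h) = 3377 kg * 356 mg/(kg*h) = 1202212 mg/h
Convert to g/h: 1202212 / 1000 = 1202.212 g/h

1202.212 g/h


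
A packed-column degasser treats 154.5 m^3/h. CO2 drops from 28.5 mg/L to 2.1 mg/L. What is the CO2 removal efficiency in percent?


CO2_out / CO2_in = 2.1 / 28.5 = 0.073684211
Fraction remaining = 0.073684211
efficiency = (1 - 0.073684211) * 100 = 92.6316 %

92.6316 %


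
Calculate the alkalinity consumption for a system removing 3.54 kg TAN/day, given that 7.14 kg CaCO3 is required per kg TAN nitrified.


Alkalinity factor: 7.14 kg CaCO3 consumed per kg TAN nitrified
alk = 3.54 kg TAN * 7.14 = 25.2756 kg CaCO3/day

25.2756 kg CaCO3/day


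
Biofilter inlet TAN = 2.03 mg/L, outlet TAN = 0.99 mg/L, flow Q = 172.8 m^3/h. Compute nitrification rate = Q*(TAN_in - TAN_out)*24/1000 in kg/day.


Concentration drop: TAN_in - TAN_out = 2.03 - 0.99 = 1.04 mg/L
Hourly TAN removed = Q * dTAN = 172.8 m^3/h * 1.04 mg/L = 179.712 g/h  (m^3/h * mg/L = g/h)
Daily TAN removed = 179.712 * 24 = 4313.088 g/day
Convert to kg/day: 4313.088 / 1000 = 4.313088 kg/day

4.313088 kg/day


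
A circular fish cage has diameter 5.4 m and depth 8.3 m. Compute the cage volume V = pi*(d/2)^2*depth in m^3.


r = d/2 = 5.4/2 = 2.7 m
Base area = pi*r^2 = pi*2.7^2 = 22.90221 m^2
Volume = 22.90221 * 8.3 = 190.088 m^3

190.088 m^3


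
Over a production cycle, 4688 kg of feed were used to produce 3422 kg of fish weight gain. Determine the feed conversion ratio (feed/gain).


FCR = feed consumed / weight gained
FCR = 4688 kg / 3422 kg = 1.36996

1.36996


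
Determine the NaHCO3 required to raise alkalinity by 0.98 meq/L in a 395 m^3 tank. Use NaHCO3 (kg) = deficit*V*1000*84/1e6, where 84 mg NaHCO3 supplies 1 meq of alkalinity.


Tank volume in L = 395 m^3 * 1000 = 395000 L
Total meq required = 0.98 meq/L * 395000 L = 387100 meq
NaHCO3 mass = 387100 meq * 84 mg/meq / 1e6 = 32.5164 kg

32.5164 kg


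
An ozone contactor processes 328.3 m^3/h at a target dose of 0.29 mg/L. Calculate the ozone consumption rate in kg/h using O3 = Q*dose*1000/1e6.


O3 demand (mg/h) = Q * dose * 1000 = 328.3 * 0.29 * 1000 = 95207 mg/h
Convert mg to kg: 95207 / 1e6 = 0.095207 kg/h

0.095207 kg/h


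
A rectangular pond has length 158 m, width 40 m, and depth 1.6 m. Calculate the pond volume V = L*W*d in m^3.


Base area = L * W = 158 * 40 = 6320 m^2
Volume = area * depth = 6320 * 1.6 = 10112 m^3

10112 m^3


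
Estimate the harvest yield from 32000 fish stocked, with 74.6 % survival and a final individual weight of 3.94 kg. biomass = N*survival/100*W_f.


Survivors = 32000 * 74.6/100 = 23872 fish
Harvest biomass = survivors * W_f = 23872 * 3.94 = 94055.68 kg

94055.68 kg


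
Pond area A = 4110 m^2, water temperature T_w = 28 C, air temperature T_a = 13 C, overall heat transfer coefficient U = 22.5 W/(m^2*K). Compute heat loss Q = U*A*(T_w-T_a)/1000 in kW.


Temperature difference dT = 28 - 13 = 15 K
Heat loss (W) = U * A * dT = 22.5 * 4110 * 15 = 1387125 W
Convert to kW: 1387125 / 1000 = 1387.125 kW

1387.125 kW


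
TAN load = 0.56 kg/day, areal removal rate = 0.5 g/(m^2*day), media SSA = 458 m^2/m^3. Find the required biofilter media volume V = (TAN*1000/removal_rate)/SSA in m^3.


A = 0.56*1000 / 0.5 = 1120 m^2
V = 1120 / 458 = 2.44541

2.44541 m^3


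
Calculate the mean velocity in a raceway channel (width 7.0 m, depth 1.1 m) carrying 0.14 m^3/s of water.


Cross-sectional area = W * d = 7.0 * 1.1 = 7.7 m^2
Velocity = Q / A = 0.14 / 7.7 = 0.0181818 m/s

0.0181818 m/s


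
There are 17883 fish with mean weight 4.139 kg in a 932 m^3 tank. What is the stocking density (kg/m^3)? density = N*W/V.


Total biomass = 17883 fish * 4.139 kg = 74017.737 kg
Density = total biomass / volume = 74017.737 / 932 = 79.4182 kg/m^3

79.4182 kg/m^3


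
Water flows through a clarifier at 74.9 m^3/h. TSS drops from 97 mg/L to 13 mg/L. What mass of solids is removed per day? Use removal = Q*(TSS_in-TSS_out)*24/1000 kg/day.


Concentration drop: TSS_in - TSS_out = 97 - 13 = 84 mg/L
Hourly solids removed = Q * dTSS = 74.9 m^3/h * 84 mg/L = 6291.6 g/h  (m^3/h * mg/L = g/h)
Daily solids removed = 6291.6 * 24 = 150998.4 g/day
Convert g to kg: 150998.4 / 1000 = 150.9984 kg/day

150.9984 kg/day


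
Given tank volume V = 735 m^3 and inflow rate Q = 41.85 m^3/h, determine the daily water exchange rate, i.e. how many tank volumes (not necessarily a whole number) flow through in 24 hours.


Daily flow volume = 41.85 m^3/h * 24 h = 1004.4 m^3/day
Exchanges = daily flow / tank volume = 1004.4 / 735 = 1.36653 exchanges/day

1.36653 exchanges/day


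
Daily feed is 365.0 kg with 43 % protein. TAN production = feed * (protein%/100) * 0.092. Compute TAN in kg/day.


Protein in feed = 365.0 * 43/100 = 156.95 kg/day
TAN = protein * 0.092 = 156.95 * 0.092 = 14.4394 kg/day

14.4394 kg/day


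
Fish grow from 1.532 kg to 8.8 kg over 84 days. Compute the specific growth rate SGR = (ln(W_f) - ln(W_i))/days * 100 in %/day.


ln(W_f) = ln(8.8) = 2.1747517
ln(W_i) = ln(1.532) = 0.42657407
ln(W_f) - ln(W_i) = 2.1747517 - 0.42657407 = 1.7481776
SGR = 1.7481776 / 84 * 100 = 2.08116 %/day

2.08116 %/day


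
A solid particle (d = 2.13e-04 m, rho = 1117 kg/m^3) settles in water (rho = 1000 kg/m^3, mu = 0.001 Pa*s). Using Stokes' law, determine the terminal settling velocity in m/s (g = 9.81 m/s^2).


Density difference: rho_p - rho_f = 1117 - 1000 = 117 kg/m^3
d^2 = (2.13e-04)^2 = 4.5369e-08 m^2
Numerator = (rho_p - rho_f) * g * d^2 = 117 * 9.81 * 4.5369e-08 = 5.2073177e-05
Denominator = 18 * mu = 18 * 0.001 = 0.018
v_s = 5.2073177e-05 / 0.018 = 0.00289295 m/s
Check: Re = rho_f * v_s * d / mu = 1000 * 0.00289295 * 2.13e-04 / 0.001 = 0.616 < 1, so Stokes' law applies.

0.00289295 m/s


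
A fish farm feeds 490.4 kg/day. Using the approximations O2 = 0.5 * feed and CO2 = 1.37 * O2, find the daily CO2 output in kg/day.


O2 = 490.4 * 0.5 = 245.2
CO2 = 245.2 * 1.37 = 335.924

335.924 kg/day


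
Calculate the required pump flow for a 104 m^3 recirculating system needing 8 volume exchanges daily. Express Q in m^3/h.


Daily recirculation volume = 104 m^3 * 8 = 832 m^3/day
Flow rate Q = daily volume / 24 h = 832 / 24 = 34.6667 m^3/h

34.6667 m^3/h


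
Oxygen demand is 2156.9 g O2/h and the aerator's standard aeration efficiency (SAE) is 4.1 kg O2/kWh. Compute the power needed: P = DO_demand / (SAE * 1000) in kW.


SAE in g O2/kWh = 4.1 * 1000 = 4100 g/kWh
P = DO_demand / SAE_g = 2156.9 / 4100 = 0.526073 kW

0.526073 kW


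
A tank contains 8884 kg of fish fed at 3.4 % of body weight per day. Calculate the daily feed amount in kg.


Feeding rate fraction = 3.4% / 100 = 0.034
Daily feed = 8884 kg * 0.034 = 302.056 kg/day

302.056 kg/day


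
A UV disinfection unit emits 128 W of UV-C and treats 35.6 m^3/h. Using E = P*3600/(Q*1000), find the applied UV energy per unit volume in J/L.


Energy delivered per hour = 128 W * 3600 s = 460800 J/h
Volume treated per hour = 35.6 m^3/h * 1000 = 35600 L/h
dose = 460800 / 35600 = 12.9438 J/L

12.9438 J/L


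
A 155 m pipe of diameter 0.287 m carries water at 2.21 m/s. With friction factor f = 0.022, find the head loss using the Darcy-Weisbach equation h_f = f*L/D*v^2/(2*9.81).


v^2 = 2.21^2 = 4.8841 m^2/s^2
L/D = 155/0.287 = 540.06969
h_f = f*(L/D)*v^2/(2g) = 0.022 * 540.06969 * 4.8841 / 19.62 = 2.95773 m

2.95773 m


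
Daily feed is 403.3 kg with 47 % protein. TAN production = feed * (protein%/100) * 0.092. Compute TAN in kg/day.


Protein in feed = 403.3 * 47/100 = 189.551 kg/day
TAN = protein * 0.092 = 189.551 * 0.092 = 17.438692 kg/day

17.438692 kg/day


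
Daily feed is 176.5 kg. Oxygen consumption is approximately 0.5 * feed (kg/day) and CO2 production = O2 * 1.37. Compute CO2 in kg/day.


O2 = 176.5 * 0.5 = 88.25
CO2 = 88.25 * 1.37 = 120.9025

120.9025 kg/day


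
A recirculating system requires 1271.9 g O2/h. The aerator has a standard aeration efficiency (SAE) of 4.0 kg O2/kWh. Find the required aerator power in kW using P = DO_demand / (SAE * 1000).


SAE in g O2/kWh = 4.0 * 1000 = 4000 g/kWh
P = DO_demand / SAE_g = 1271.9 / 4000 = 0.317975 kW

0.317975 kW


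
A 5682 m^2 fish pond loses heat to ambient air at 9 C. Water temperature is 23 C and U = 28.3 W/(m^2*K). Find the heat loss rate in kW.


Temperature difference dT = 23 - 9 = 14 K
Heat loss (W) = U * A * dT = 28.3 * 5682 * 14 = 2251208.4 W
Convert to kW: 2251208.4 / 1000 = 2251.2084 kW

2251.2084 kW


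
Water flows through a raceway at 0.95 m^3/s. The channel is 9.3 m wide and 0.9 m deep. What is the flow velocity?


Cross-sectional area = W * d = 9.3 * 0.9 = 8.37 m^2
Velocity = Q / A = 0.95 / 8.37 = 0.113501 m/s

0.113501 m/s


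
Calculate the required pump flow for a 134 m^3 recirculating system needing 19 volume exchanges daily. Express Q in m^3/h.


Daily recirculation volume = 134 m^3 * 19 = 2546 m^3/day
Flow rate Q = daily volume / 24 h = 2546 / 24 = 106.083 m^3/h

106.083 m^3/h


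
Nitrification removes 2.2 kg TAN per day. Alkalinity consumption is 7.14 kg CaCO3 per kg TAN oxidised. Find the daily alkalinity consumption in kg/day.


Alkalinity factor: 7.14 kg CaCO3 consumed per kg TAN nitrified
alk = 2.2 kg TAN * 7.14 = 15.708 kg CaCO3/day

15.708 kg CaCO3/day


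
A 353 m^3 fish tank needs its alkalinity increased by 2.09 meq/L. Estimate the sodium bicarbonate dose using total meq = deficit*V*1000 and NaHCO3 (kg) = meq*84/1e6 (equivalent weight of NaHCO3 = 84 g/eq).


Tank volume in L = 353 m^3 * 1000 = 353000 L
Total meq required = 2.09 meq/L * 353000 L = 737770 meq
NaHCO3 mass = 737770 meq * 84 mg/meq / 1e6 = 61.9727 kg

61.9727 kg


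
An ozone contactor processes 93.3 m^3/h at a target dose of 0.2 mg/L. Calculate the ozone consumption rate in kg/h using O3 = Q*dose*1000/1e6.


O3 demand (mg/h) = Q * dose * 1000 = 93.3 * 0.2 * 1000 = 18660 mg/h
Convert mg to kg: 18660 / 1e6 = 0.01866 kg/h

0.01866 kg/h


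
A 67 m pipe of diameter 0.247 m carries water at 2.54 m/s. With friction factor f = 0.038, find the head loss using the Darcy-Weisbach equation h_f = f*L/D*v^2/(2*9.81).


v^2 = 2.54^2 = 6.4516 m^2/s^2
L/D = 67/0.247 = 271.25506
h_f = f*(L/D)*v^2/(2g) = 0.038 * 271.25506 * 6.4516 / 19.62 = 3.38946 m

3.38946 m


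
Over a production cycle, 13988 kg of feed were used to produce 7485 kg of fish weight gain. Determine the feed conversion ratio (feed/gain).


FCR = feed consumed / weight gained
FCR = 13988 kg / 7485 kg = 1.8688

1.8688


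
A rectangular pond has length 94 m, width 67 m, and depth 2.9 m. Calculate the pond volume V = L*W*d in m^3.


Base area = L * W = 94 * 67 = 6298 m^2
Volume = area * depth = 6298 * 2.9 = 18264.2 m^3

18264.2 m^3


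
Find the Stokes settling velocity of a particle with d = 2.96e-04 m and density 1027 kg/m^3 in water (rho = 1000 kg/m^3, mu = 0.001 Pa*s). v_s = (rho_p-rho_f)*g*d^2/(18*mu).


Density difference: rho_p - rho_f = 1027 - 1000 = 27 kg/m^3
d^2 = (2.96e-04)^2 = 8.7616e-08 m^2
Numerator = (rho_p - rho_f) * g * d^2 = 27 * 9.81 * 8.7616e-08 = 2.320685e-05
Denominator = 18 * mu = 18 * 0.001 = 0.018
v_s = 2.320685e-05 / 0.018 = 0.00128927 m/s
Check: Re = rho_f * v_s * d / mu = 1000 * 0.00128927 * 2.96e-04 / 0.001 = 0.382 < 1, so Stokes' law applies.

0.00128927 m/s


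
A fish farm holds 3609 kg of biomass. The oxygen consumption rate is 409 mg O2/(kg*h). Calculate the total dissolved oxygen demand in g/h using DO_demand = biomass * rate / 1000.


Total O2 consumption (mg/h) = 3609 kg * 409 mg/(kg*h) = 1476081 mg/h
Convert to g/h: 1476081 / 1000 = 1476.081 g/h

1476.081 g/h


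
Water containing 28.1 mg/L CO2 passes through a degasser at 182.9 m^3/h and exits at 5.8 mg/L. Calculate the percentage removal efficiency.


CO2_out / CO2_in = 5.8 / 28.1 = 0.20640569
Fraction remaining = 0.20640569
efficiency = (1 - 0.20640569) * 100 = 79.3594 %

79.3594 %


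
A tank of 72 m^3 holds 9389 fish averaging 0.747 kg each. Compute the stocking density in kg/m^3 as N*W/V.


Total biomass = 9389 fish * 0.747 kg = 7013.583 kg
Density = total biomass / volume = 7013.583 / 72 = 97.4109 kg/m^3

97.4109 kg/m^3


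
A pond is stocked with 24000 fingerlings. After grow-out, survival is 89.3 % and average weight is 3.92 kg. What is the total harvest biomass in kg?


Survivors = 24000 * 89.3/100 = 21432 fish
Harvest biomass = survivors * W_f = 21432 * 3.92 = 84013.44 kg

84013.44 kg


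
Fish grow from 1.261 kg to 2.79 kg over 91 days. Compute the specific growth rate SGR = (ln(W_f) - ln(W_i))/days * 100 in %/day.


ln(W_f) = ln(2.79) = 1.0260416
ln(W_i) = ln(1.261) = 0.23190506
ln(W_f) - ln(W_i) = 1.0260416 - 0.23190506 = 0.79413654
SGR = 0.79413654 / 91 * 100 = 0.872678 %/day

0.872678 %/day


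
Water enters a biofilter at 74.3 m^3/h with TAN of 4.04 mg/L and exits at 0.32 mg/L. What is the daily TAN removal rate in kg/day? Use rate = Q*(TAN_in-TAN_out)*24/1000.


Concentration drop: TAN_in - TAN_out = 4.04 - 0.32 = 3.72 mg/L
Hourly TAN removed = Q * dTAN = 74.3 m^3/h * 3.72 mg/L = 276.396 g/h  (m^3/h * mg/L = g/h)
Daily TAN removed = 276.396 * 24 = 6633.504 g/day
Convert to kg/day: 6633.504 / 1000 = 6.633504 kg/day

6.633504 kg/day


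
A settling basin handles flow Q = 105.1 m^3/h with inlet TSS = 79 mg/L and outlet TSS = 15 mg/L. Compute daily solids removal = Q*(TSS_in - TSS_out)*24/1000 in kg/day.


Concentration drop: TSS_in - TSS_out = 79 - 15 = 64 mg/L
Hourly solids removed = Q * dTSS = 105.1 m^3/h * 64 mg/L = 6726.4 g/h  (m^3/h * mg/L = g/h)
Daily solids removed = 6726.4 * 24 = 161433.6 g/day
Convert g to kg: 161433.6 / 1000 = 161.4336 kg/day

161.4336 kg/day


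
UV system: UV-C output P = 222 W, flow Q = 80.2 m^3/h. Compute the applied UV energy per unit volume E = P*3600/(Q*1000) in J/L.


Energy delivered per hour = 222 W * 3600 s = 799200 J/h
Volume treated per hour = 80.2 m^3/h * 1000 = 80200 L/h
dose = 799200 / 80200 = 9.96509 J/L

9.96509 J/L


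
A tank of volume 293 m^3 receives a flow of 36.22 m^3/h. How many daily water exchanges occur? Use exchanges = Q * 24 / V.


Daily flow volume = 36.22 m^3/h * 24 h = 869.28 m^3/day
Exchanges = daily flow / tank volume = 869.28 / 293 = 2.96683 exchanges/day

2.96683 exchanges/day


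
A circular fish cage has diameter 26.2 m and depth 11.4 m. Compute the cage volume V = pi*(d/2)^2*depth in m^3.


r = d/2 = 26.2/2 = 13.1 m
Base area = pi*r^2 = pi*13.1^2 = 539.12872 m^2
Volume = 539.12872 * 11.4 = 6146.07 m^3

6146.07 m^3


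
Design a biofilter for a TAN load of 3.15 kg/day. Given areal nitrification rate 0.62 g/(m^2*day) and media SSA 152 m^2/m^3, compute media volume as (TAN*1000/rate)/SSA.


A = 3.15*1000 / 0.62 = 5080.6452 m^2
V = 5080.6452 / 152 = 33.4253

33.4253 m^3


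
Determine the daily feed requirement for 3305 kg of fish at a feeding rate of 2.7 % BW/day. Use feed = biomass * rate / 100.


Feeding rate fraction = 2.7% / 100 = 0.027
Daily feed = 3305 kg * 0.027 = 89.235 kg/day

89.235 kg/day


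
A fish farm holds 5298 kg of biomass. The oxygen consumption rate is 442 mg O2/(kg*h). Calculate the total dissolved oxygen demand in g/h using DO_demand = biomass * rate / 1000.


Total O2 consumption (mg/h) = 5298 kg * 442 mg/(kg*h) = 2341716 mg/h
Convert to g/h: 2341716 / 1000 = 2341.716 g/h

2341.716 g/h


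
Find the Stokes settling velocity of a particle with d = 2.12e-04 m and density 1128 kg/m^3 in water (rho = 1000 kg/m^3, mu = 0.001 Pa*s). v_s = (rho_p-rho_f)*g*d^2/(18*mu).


Density difference: rho_p - rho_f = 1128 - 1000 = 128 kg/m^3
d^2 = (2.12e-04)^2 = 4.4944e-08 m^2
Numerator = (rho_p - rho_f) * g * d^2 = 128 * 9.81 * 4.4944e-08 = 5.6435282e-05
Denominator = 18 * mu = 18 * 0.001 = 0.018
v_s = 5.6435282e-05 / 0.018 = 0.00313529 m/s
Check: Re = rho_f * v_s * d / mu = 1000 * 0.00313529 * 2.12e-04 / 0.001 = 0.665 < 1, so Stokes' law applies.

0.00313529 m/s


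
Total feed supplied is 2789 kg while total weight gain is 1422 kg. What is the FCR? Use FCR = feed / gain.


FCR = feed consumed / weight gained
FCR = 2789 kg / 1422 kg = 1.96132

1.96132


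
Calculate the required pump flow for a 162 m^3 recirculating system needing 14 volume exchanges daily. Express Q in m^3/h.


Daily recirculation volume = 162 m^3 * 14 = 2268 m^3/day
Flow rate Q = daily volume / 24 h = 2268 / 24 = 94.5 m^3/h

94.5 m^3/h


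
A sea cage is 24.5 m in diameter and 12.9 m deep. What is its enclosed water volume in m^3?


r = d/2 = 24.5/2 = 12.25 m
Base area = pi*r^2 = pi*12.25^2 = 471.43525 m^2
Volume = 471.43525 * 12.9 = 6081.51 m^3

6081.51 m^3


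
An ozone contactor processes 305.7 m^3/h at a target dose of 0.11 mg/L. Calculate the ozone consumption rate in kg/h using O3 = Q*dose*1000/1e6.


O3 demand (mg/h) = Q * dose * 1000 = 305.7 * 0.11 * 1000 = 33627 mg/h
Convert mg to kg: 33627 / 1e6 = 0.033627 kg/h

0.033627 kg/h


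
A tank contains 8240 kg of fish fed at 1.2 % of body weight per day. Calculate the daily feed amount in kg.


Feeding rate fraction = 1.2% / 100 = 0.012
Daily feed = 8240 kg * 0.012 = 98.88 kg/day

98.88 kg/day


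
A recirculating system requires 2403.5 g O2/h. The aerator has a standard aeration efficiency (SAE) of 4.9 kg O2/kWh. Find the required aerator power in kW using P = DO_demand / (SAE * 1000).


SAE in g O2/kWh = 4.9 * 1000 = 4900 g/kWh
P = DO_demand / SAE_g = 2403.5 / 4900 = 0.49051 kW

0.49051 kW


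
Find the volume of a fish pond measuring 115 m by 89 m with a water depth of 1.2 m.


Base area = L * W = 115 * 89 = 10235 m^2
Volume = area * depth = 10235 * 1.2 = 12282 m^3

12282 m^3


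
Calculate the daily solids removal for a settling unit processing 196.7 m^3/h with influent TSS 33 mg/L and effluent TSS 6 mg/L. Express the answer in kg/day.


Concentration drop: TSS_in - TSS_out = 33 - 6 = 27 mg/L
Hourly solids removed = Q * dTSS = 196.7 m^3/h * 27 mg/L = 5310.9 g/h  (m^3/h * mg/L = g/h)
Daily solids removed = 5310.9 * 24 = 127461.6 g/day
Convert g to kg: 127461.6 / 1000 = 127.4616 kg/day

127.4616 kg/day


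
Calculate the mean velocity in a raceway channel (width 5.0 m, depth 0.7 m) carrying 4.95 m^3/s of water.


Cross-sectional area = W * d = 5.0 * 0.7 = 3.5 m^2
Velocity = Q / A = 4.95 / 3.5 = 1.41429 m/s

1.41429 m/s


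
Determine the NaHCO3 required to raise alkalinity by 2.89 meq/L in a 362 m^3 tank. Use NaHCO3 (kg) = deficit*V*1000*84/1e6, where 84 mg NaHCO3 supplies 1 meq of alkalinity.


Tank volume in L = 362 m^3 * 1000 = 362000 L
Total meq required = 2.89 meq/L * 362000 L = 1046180 meq
NaHCO3 mass = 1046180 meq * 84 mg/meq / 1e6 = 87.8791 kg

87.8791 kg


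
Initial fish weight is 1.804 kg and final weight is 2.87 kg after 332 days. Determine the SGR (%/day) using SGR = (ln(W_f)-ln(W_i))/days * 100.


ln(W_f) = ln(2.87) = 1.054312
ln(W_i) = ln(1.804) = 0.59000642
ln(W_f) - ln(W_i) = 1.054312 - 0.59000642 = 0.46430558
SGR = 0.46430558 / 332 * 100 = 0.139851 %/day

0.139851 %/day


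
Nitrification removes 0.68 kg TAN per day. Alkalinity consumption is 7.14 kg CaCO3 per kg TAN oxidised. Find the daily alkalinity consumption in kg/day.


Alkalinity factor: 7.14 kg CaCO3 consumed per kg TAN nitrified
alk = 0.68 kg TAN * 7.14 = 4.8552 kg CaCO3/day

4.8552 kg CaCO3/day


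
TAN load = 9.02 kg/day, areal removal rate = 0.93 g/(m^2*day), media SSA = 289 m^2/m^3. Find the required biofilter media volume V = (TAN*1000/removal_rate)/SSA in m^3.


A = 9.02*1000 / 0.93 = 9698.9247 m^2
V = 9698.9247 / 289 = 33.5603

33.5603 m^3


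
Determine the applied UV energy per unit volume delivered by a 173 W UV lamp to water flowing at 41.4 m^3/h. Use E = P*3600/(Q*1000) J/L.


Energy delivered per hour = 173 W * 3600 s = 622800 J/h
Volume treated per hour = 41.4 m^3/h * 1000 = 41400 L/h
dose = 622800 / 41400 = 15.0435 J/L

15.0435 J/L


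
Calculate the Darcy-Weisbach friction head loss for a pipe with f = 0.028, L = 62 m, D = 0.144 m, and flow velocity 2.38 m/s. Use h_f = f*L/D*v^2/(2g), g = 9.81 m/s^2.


v^2 = 2.38^2 = 5.6644 m^2/s^2
L/D = 62/0.144 = 430.55556
h_f = f*(L/D)*v^2/(2g) = 0.028 * 430.55556 * 5.6644 / 19.62 = 3.4805 m

3.4805 m
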